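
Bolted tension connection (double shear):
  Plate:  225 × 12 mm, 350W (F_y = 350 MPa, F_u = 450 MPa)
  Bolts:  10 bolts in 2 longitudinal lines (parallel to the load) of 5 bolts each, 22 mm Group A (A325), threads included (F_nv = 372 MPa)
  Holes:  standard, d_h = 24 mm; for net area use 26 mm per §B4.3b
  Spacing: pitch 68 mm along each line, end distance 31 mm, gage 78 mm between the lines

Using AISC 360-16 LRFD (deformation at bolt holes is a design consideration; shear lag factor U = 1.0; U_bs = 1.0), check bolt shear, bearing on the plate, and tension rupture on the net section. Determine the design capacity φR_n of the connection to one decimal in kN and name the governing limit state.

700.7 kN (net-section rupture governs)

Bolt shear: A_b = π(22)²/4 = 380.13 mm². φR_n = 0.75 × 372 × 380.13 × 10 × 2 = 2121.1 kN.
Bearing (12 mm plate, F_u = 450 MPa): end bolts L_c = 31 − 24/2 = 19, R_n = min(1.2×19×12×450, 2.4×22×12×450) = 123.12 kN/bolt; interior L_c = 68 − 24 = 44, R_n = 285.12 kN/bolt. φR_n = 0.75 × (2×123.12 + 8×285.12) = 1895.4 kN.
Tension rupture (net): A_n = (225 − 2×26)×12 = 2076 mm² (U = 1.0, A_e = A_n). φR_n = 0.75 × 450 × 2076 = 700.7 kN.
Governing: min(2121.1, 1895.4, 700.7) = 700.7 kN → net-section rupture.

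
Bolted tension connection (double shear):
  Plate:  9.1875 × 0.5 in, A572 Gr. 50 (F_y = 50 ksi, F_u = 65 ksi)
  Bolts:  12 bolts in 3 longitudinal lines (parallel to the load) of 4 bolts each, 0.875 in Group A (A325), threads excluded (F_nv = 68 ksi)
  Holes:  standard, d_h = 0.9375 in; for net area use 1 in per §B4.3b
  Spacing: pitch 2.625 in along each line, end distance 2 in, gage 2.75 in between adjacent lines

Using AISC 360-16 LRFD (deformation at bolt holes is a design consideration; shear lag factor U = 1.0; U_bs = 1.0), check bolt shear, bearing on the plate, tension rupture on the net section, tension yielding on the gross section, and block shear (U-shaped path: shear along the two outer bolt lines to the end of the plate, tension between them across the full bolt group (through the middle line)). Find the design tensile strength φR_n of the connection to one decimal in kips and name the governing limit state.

Bolt shear: A_b = π(0.875)²/4 = 0.60132 in². φR_n = 0.75 × 68 × 0.60132 × 12 × 2 = 736.0 kips.
Bearing (0.5 in plate, F_u = 65 ksi): end bolts L_c = 2 − 0.9375/2 = 1.53125, R_n = min(1.2×1.53125×0.5×65, 2.4×0.875×0.5×65) = 59.719 kips/bolt; interior L_c = 2.625 − 0.9375 = 1.6875, R_n = 65.813 kips/bolt. φR_n = 0.75 × (3×59.719 + 9×65.813) = 578.6 kips.
Tension rupture (net): A_n = (9.1875 − 3×1)×0.5 = 3.0938 in² (U = 1.0, A_e = A_n). φR_n = 0.75 × 65 × 3.0938 = 150.8 kips.
Tension yield (gross): A_g = 9.1875×0.5 = 4.5938 in². φR_n = 0.90 × 50 × 4.5938 = 206.7 kips.
Block shear: shear path 2×[2+3×2.625] = 2×9.875 in, A_gv = 9.875, A_nv = 2×(9.875 − 3.5×1)×0.5 = 6.375 in²; tension across gage: (5.5 − 2×1)×0.5 = 1.75 in². R_n = min(0.6×65×6.375, 0.6×50×9.875) + 1.0×65×1.75 = min(248.63, 296.25) + 113.75 = 362.38 kips. φR_n = 0.75 × 362.38 = 271.8 kips.
Governing: min(736.0, 578.6, 150.8, 206.7, 271.8) = 150.8 kips → net-section rupture.

150.8 kips (net-section rupture governs)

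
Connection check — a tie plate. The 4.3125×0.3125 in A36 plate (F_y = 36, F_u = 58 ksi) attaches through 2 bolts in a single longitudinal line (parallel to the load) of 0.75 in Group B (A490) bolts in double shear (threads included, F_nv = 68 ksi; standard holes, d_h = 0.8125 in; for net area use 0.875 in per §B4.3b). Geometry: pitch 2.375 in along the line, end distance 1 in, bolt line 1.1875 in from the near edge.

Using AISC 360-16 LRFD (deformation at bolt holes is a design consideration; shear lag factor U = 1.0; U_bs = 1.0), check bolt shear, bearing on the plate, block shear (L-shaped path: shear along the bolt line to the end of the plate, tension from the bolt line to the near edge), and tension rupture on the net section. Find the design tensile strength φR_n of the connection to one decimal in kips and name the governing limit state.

Bolt shear: A_b = π(0.75)²/4 = 0.44179 in². φR_n = 0.75 × 68 × 0.44179 × 2 × 2 = 90.1 kips.
Bearing (0.3125 in plate, F_u = 58 ksi): end bolts L_c = 1 − 0.8125/2 = 0.59375, R_n = min(1.2×0.59375×0.3125×58, 2.4×0.75×0.3125×58) = 12.914 kips/bolt; interior L_c = 2.375 − 0.8125 = 1.5625, R_n = 32.625 kips/bolt. φR_n = 0.75 × (1×12.914 + 1×32.625) = 34.2 kips.
Block shear: shear path 1×[1+1×2.375] = 1×3.375 in, A_gv = 1.0547, A_nv = 1×(3.375 − 1.5×0.875)×0.3125 = 0.64453 in²; tension to near edge: (1.1875 − 0.5×0.875)×0.3125 = 0.23438 in². R_n = min(0.6×58×0.64453, 0.6×36×1.0547) + 1.0×58×0.23438 = min(22.43, 22.782) + 13.594 = 36.024 kips. φR_n = 0.75 × 36.024 = 27.0 kips.
Tension rupture (net): A_n = (4.3125 − 1×0.875)×0.3125 = 1.0742 in² (U = 1.0, A_e = A_n). φR_n = 0.75 × 58 × 1.0742 = 46.7 kips.
Governing: min(90.1, 34.2, 27.0, 46.7) = 27.0 kips → block shear.

27.0 kips (block shear governs)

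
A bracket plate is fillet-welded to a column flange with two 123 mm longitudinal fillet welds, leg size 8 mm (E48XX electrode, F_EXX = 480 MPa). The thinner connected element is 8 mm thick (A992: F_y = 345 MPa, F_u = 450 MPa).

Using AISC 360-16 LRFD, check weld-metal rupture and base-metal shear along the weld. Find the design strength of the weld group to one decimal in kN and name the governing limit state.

300.5 kN (weld metal governs)

Weld metal: throat = 0.707×8 = 5.656 mm, L = 2×123 = 246 mm. φR_n = 0.75 × 0.6 × 480 × 5.656 × 246 = 300.5 kN.
Base metal shear (8 mm plate): yield φR_n = 1.0×0.6×345×8×246 = 407.4 kN; rupture φR_n = 0.75×0.6×450×8×246 = 398.5 kN; take 398.5 kN (rupture).
Governing: min(300.5, 398.5) = 300.5 kN → weld metal.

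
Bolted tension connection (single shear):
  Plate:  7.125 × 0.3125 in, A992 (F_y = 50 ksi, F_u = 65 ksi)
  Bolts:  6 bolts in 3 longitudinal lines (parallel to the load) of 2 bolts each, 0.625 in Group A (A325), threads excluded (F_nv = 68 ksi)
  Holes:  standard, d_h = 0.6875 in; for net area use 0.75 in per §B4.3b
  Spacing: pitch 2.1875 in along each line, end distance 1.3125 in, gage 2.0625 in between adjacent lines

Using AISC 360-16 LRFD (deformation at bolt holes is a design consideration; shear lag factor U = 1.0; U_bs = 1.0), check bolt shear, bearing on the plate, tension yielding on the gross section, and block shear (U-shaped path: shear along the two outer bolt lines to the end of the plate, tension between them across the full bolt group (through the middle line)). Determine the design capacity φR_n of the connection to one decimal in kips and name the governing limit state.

Bolt shear: A_b = π(0.625)²/4 = 0.3068 in². φR_n = 0.75 × 68 × 0.3068 × 6 × 1 = 93.9 kips.
Bearing (0.3125 in plate, F_u = 65 ksi): end bolts L_c = 1.3125 − 0.6875/2 = 0.96875, R_n = min(1.2×0.96875×0.3125×65, 2.4×0.625×0.3125×65) = 23.613 kips/bolt; interior L_c = 2.1875 − 0.6875 = 1.5, R_n = 30.469 kips/bolt. φR_n = 0.75 × (3×23.613 + 3×30.469) = 121.7 kips.
Tension yield (gross): A_g = 7.125×0.3125 = 2.2266 in². φR_n = 0.90 × 50 × 2.2266 = 100.2 kips.
Block shear: shear path 2×[1.3125+1×2.1875] = 2×3.5 in, A_gv = 2.1875, A_nv = 2×(3.5 − 1.5×0.75)×0.3125 = 1.4844 in²; tension across gage: (4.125 − 2×0.75)×0.3125 = 0.82031 in². R_n = min(0.6×65×1.4844, 0.6×50×2.1875) + 1.0×65×0.82031 = min(57.892, 65.625) + 53.32 = 111.21 kips. φR_n = 0.75 × 111.21 = 83.4 kips.
Governing: min(93.9, 121.7, 100.2, 83.4) = 83.4 kips → block shear.

83.4 kips (block shear governs)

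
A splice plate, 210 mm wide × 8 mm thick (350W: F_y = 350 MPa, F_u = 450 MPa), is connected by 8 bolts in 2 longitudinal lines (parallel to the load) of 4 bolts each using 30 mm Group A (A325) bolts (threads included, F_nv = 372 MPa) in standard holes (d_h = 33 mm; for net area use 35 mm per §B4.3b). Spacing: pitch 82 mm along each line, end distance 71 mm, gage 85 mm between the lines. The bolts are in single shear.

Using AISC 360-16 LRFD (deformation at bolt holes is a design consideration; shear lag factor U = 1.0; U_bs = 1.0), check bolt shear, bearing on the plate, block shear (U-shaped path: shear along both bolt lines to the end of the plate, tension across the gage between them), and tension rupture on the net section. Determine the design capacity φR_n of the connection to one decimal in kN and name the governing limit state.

Bolt shear: A_b = π(30)²/4 = 706.86 mm². φR_n = 0.75 × 372 × 706.86 × 8 × 1 = 1577.7 kN.
Bearing (8 mm plate, F_u = 450 MPa): end bolts L_c = 71 − 33/2 = 54.5, R_n = min(1.2×54.5×8×450, 2.4×30×8×450) = 235.44 kN/bolt; interior L_c = 82 − 33 = 49, R_n = 211.68 kN/bolt. φR_n = 0.75 × (2×235.44 + 6×211.68) = 1305.7 kN.
Block shear: shear path 2×[71+3×82] = 2×317 mm, A_gv = 5072, A_nv = 2×(317 − 3.5×35)×8 = 3112 mm²; tension across gage: (85 − 1×35)×8 = 400 mm². R_n = min(0.6×450×3112, 0.6×350×5072) + 1.0×450×400 = min(840.24, 1065.1) + 180 = 1020.2 kN. φR_n = 0.75 × 1020.2 = 765.2 kN.
Tension rupture (net): A_n = (210 − 2×35)×8 = 1120 mm² (U = 1.0, A_e = A_n). φR_n = 0.75 × 450 × 1120 = 378.0 kN.
Governing: min(1577.7, 1305.7, 765.2, 378.0) = 378.0 kN → net-section rupture.

378.0 kN (net-section rupture governs)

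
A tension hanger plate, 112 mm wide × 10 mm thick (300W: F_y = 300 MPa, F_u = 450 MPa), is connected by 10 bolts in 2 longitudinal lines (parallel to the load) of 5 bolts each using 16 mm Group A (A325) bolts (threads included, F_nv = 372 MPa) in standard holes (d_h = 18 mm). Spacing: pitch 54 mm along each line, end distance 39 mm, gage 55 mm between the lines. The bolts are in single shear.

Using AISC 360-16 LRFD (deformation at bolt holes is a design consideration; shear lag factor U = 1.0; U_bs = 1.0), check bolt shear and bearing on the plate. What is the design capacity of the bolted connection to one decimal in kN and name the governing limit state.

Bolt shear: A_b = π(16)²/4 = 201.06 mm². φR_n = 0.75 × 372 × 201.06 × 10 × 1 = 561.0 kN.
Bearing (10 mm plate, F_u = 450 MPa): end bolts L_c = 39 − 18/2 = 30, R_n = min(1.2×30×10×450, 2.4×16×10×450) = 162 kN/bolt; interior L_c = 54 − 18 = 36, R_n = 172.8 kN/bolt. φR_n = 0.75 × (2×162 + 8×172.8) = 1279.8 kN.
Governing: min(561.0, 1279.8) = 561.0 kN → bolt shear.

561.0 kN (bolt shear governs)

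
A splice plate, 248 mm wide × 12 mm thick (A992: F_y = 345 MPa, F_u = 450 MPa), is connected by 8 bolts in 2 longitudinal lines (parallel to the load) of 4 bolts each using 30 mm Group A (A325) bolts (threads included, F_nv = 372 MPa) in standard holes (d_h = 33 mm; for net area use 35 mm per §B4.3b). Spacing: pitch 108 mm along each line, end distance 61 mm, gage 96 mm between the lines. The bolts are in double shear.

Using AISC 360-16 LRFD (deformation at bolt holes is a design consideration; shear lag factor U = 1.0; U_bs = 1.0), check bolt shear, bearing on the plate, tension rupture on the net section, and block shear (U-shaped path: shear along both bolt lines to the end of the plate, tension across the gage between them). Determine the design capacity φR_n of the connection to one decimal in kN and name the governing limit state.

720.9 kN (net-section rupture governs)

Bolt shear: A_b = π(30)²/4 = 706.86 mm². φR_n = 0.75 × 372 × 706.86 × 8 × 2 = 3155.4 kN.
Bearing (12 mm plate, F_u = 450 MPa): end bolts L_c = 61 − 33/2 = 44.5, R_n = min(1.2×44.5×12×450, 2.4×30×12×450) = 288.36 kN/bolt; interior L_c = 108 − 33 = 75, R_n = 388.8 kN/bolt. φR_n = 0.75 × (2×288.36 + 6×388.8) = 2182.1 kN.
Tension rupture (net): A_n = (248 − 2×35)×12 = 2136 mm² (U = 1.0, A_e = A_n). φR_n = 0.75 × 450 × 2136 = 720.9 kN.
Block shear: shear path 2×[61+3×108] = 2×385 mm, A_gv = 9240, A_nv = 2×(385 − 3.5×35)×12 = 6300 mm²; tension across gage: (96 − 1×35)×12 = 732 mm². R_n = min(0.6×450×6300, 0.6×345×9240) + 1.0×450×732 = min(1701, 1912.7) + 329.4 = 2030.4 kN. φR_n = 0.75 × 2030.4 = 1522.8 kN.
Governing: min(3155.4, 2182.1, 720.9, 1522.8) = 720.9 kN → net-section rupture.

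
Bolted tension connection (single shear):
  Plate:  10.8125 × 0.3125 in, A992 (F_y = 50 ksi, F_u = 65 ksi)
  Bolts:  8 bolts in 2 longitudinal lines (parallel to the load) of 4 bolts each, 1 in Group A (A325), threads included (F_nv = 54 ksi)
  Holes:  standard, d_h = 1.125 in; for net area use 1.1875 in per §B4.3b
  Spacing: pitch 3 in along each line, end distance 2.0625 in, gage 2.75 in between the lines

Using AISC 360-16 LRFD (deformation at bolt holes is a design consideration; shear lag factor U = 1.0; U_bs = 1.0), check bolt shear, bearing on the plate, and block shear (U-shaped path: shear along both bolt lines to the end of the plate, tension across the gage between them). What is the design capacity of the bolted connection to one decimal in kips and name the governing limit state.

Bolt shear: A_b = π(1)²/4 = 0.7854 in². φR_n = 0.75 × 54 × 0.7854 × 8 × 1 = 254.5 kips.
Bearing (0.3125 in plate, F_u = 65 ksi): end bolts L_c = 2.0625 − 1.125/2 = 1.5, R_n = min(1.2×1.5×0.3125×65, 2.4×1×0.3125×65) = 36.563 kips/bolt; interior L_c = 3 − 1.125 = 1.875, R_n = 45.703 kips/bolt. φR_n = 0.75 × (2×36.563 + 6×45.703) = 260.5 kips.
Block shear: shear path 2×[2.0625+3×3] = 2×11.0625 in, A_gv = 6.9141, A_nv = 2×(11.0625 − 3.5×1.1875)×0.3125 = 4.3164 in²; tension across gage: (2.75 − 1×1.1875)×0.3125 = 0.48828 in². R_n = min(0.6×65×4.3164, 0.6×50×6.9141) + 1.0×65×0.48828 = min(168.34, 207.42) + 31.738 = 200.08 kips. φR_n = 0.75 × 200.08 = 150.1 kips.
Governing: min(254.5, 260.5, 150.1) = 150.1 kips → block shear.

150.1 kips (block shear governs)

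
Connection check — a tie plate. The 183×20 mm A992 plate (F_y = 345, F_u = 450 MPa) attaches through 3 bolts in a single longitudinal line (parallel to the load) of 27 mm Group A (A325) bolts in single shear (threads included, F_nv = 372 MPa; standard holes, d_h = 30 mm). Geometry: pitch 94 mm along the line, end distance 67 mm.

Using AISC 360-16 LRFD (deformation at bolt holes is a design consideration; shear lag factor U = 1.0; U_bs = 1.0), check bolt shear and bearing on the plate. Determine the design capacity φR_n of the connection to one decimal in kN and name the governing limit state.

Bolt shear: A_b = π(27)²/4 = 572.56 mm². φR_n = 0.75 × 372 × 572.56 × 3 × 1 = 479.2 kN.
Bearing (20 mm plate, F_u = 450 MPa): end bolts L_c = 67 − 30/2 = 52, R_n = min(1.2×52×20×450, 2.4×27×20×450) = 561.6 kN/bolt; interior L_c = 94 − 30 = 64, R_n = 583.2 kN/bolt. φR_n = 0.75 × (1×561.6 + 2×583.2) = 1296.0 kN.
Governing: min(479.2, 1296.0) = 479.2 kN → bolt shear.

479.2 kN (bolt shear governs)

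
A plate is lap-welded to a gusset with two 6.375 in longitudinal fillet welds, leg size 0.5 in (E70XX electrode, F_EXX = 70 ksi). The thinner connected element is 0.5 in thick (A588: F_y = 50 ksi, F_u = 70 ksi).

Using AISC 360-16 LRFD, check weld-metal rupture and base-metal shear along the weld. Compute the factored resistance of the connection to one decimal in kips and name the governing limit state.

142.0 kips (weld metal governs)

Weld metal: throat = 0.707×0.5 = 0.3535 in, L = 2×6.375 = 12.75 in. φR_n = 0.75 × 0.6 × 70 × 0.3535 × 12.75 = 142.0 kips.
Base metal shear (0.5 in plate): yield φR_n = 1.0×0.6×50×0.5×12.75 = 191.3 kips; rupture φR_n = 0.75×0.6×70×0.5×12.75 = 200.8 kips; take 191.3 kips (yield).
Governing: min(142.0, 191.3) = 142.0 kips → weld metal.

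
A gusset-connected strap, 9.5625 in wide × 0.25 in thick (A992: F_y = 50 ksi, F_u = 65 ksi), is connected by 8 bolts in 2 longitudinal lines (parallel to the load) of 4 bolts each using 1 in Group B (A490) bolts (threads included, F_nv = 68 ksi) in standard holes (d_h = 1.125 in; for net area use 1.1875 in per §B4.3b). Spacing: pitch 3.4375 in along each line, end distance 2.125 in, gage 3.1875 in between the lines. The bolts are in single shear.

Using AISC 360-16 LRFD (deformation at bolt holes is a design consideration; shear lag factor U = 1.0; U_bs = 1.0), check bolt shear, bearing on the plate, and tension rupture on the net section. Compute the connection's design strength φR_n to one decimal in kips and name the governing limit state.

87.6 kips (net-section rupture governs)

Bolt shear: A_b = π(1)²/4 = 0.7854 in². φR_n = 0.75 × 68 × 0.7854 × 8 × 1 = 320.4 kips.
Bearing (0.25 in plate, F_u = 65 ksi): end bolts L_c = 2.125 − 1.125/2 = 1.5625, R_n = min(1.2×1.5625×0.25×65, 2.4×1×0.25×65) = 30.469 kips/bolt; interior L_c = 3.4375 − 1.125 = 2.3125, R_n = 39 kips/bolt. φR_n = 0.75 × (2×30.469 + 6×39) = 221.2 kips.
Tension rupture (net): A_n = (9.5625 − 2×1.1875)×0.25 = 1.7969 in² (U = 1.0, A_e = A_n). φR_n = 0.75 × 65 × 1.7969 = 87.6 kips.
Governing: min(320.4, 221.2, 87.6) = 87.6 kips → net-section rupture.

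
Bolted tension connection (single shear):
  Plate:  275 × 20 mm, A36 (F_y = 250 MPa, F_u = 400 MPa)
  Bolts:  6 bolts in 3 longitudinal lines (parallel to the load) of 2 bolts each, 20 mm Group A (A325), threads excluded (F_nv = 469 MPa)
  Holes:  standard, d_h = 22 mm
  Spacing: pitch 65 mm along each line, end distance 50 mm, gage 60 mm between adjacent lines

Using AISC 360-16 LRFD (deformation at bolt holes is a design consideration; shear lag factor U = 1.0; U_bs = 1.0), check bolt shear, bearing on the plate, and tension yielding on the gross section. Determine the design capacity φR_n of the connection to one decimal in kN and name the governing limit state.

Bolt shear: A_b = π(20)²/4 = 314.16 mm². φR_n = 0.75 × 469 × 314.16 × 6 × 1 = 663.0 kN.
Bearing (20 mm plate, F_u = 400 MPa): end bolts L_c = 50 − 22/2 = 39, R_n = min(1.2×39×20×400, 2.4×20×20×400) = 374.4 kN/bolt; interior L_c = 65 − 22 = 43, R_n = 384 kN/bolt. φR_n = 0.75 × (3×374.4 + 3×384) = 1706.4 kN.
Tension yield (gross): A_g = 275×20 = 5500 mm². φR_n = 0.90 × 250 × 5500 = 1237.5 kN.
Governing: min(663.0, 1706.4, 1237.5) = 663.0 kN → bolt shear.

663.0 kN (bolt shear governs)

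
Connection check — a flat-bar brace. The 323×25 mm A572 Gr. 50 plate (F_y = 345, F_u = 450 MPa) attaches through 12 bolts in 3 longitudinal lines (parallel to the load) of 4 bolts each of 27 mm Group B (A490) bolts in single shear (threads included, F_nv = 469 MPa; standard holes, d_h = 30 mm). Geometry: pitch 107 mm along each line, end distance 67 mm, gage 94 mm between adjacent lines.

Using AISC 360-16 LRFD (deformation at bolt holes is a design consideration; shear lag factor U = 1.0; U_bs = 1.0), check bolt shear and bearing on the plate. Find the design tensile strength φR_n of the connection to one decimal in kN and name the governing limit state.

2416.8 kN (bolt shear governs)

Bolt shear: A_b = π(27)²/4 = 572.56 mm². φR_n = 0.75 × 469 × 572.56 × 12 × 1 = 2416.8 kN.
Bearing (25 mm plate, F_u = 450 MPa): end bolts L_c = 67 − 30/2 = 52, R_n = min(1.2×52×25×450, 2.4×27×25×450) = 702 kN/bolt; interior L_c = 107 − 30 = 77, R_n = 729 kN/bolt. φR_n = 0.75 × (3×702 + 9×729) = 6500.3 kN.
Governing: min(2416.8, 6500.3) = 2416.8 kN → bolt shear.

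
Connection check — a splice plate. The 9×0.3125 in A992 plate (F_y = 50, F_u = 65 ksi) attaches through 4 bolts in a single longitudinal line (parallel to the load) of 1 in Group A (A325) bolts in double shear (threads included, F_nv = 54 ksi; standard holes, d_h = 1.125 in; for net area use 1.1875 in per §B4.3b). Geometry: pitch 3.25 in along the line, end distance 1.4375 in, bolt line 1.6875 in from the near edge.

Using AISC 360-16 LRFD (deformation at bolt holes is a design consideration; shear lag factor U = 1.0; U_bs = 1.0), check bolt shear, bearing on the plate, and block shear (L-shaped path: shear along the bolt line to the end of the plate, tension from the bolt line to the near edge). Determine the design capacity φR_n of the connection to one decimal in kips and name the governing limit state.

Bolt shear: A_b = π(1)²/4 = 0.7854 in². φR_n = 0.75 × 54 × 0.7854 × 4 × 2 = 254.5 kips.
Bearing (0.3125 in plate, F_u = 65 ksi): end bolts L_c = 1.4375 − 1.125/2 = 0.875, R_n = min(1.2×0.875×0.3125×65, 2.4×1×0.3125×65) = 21.328 kips/bolt; interior L_c = 3.25 − 1.125 = 2.125, R_n = 48.75 kips/bolt. φR_n = 0.75 × (1×21.328 + 3×48.75) = 125.7 kips.
Block shear: shear path 1×[1.4375+3×3.25] = 1×11.1875 in, A_gv = 3.4961, A_nv = 1×(11.1875 − 3.5×1.1875)×0.3125 = 2.1973 in²; tension to near edge: (1.6875 − 0.5×1.1875)×0.3125 = 0.3418 in². R_n = min(0.6×65×2.1973, 0.6×50×3.4961) + 1.0×65×0.3418 = min(85.695, 104.88) + 22.217 = 107.91 kips. φR_n = 0.75 × 107.91 = 80.9 kips.
Governing: min(254.5, 125.7, 80.9) = 80.9 kips → block shear.

80.9 kips (block shear governs)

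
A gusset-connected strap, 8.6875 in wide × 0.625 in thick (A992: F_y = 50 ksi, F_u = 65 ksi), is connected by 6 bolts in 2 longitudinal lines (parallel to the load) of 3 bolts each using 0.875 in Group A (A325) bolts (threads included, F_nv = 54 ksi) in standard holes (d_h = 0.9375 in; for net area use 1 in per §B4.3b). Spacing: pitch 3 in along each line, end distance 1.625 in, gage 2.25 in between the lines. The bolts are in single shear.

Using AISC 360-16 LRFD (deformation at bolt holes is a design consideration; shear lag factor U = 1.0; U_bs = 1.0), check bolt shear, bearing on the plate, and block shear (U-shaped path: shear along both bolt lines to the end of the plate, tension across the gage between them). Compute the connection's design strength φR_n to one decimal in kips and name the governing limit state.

146.1 kips (bolt shear governs)

Bolt shear: A_b = π(0.875)²/4 = 0.60132 in². φR_n = 0.75 × 54 × 0.60132 × 6 × 1 = 146.1 kips.
Bearing (0.625 in plate, F_u = 65 ksi): end bolts L_c = 1.625 − 0.9375/2 = 1.15625, R_n = min(1.2×1.15625×0.625×65, 2.4×0.875×0.625×65) = 56.367 kips/bolt; interior L_c = 3 − 0.9375 = 2.0625, R_n = 85.313 kips/bolt. φR_n = 0.75 × (2×56.367 + 4×85.313) = 340.5 kips.
Block shear: shear path 2×[1.625+2×3] = 2×7.625 in, A_gv = 9.5313, A_nv = 2×(7.625 − 2.5×1)×0.625 = 6.4063 in²; tension across gage: (2.25 − 1×1)×0.625 = 0.78125 in². R_n = min(0.6×65×6.4063, 0.6×50×9.5313) + 1.0×65×0.78125 = min(249.85, 285.94) + 50.781 = 300.63 kips. φR_n = 0.75 × 300.63 = 225.5 kips.
Governing: min(146.1, 340.5, 225.5) = 146.1 kips → bolt shear.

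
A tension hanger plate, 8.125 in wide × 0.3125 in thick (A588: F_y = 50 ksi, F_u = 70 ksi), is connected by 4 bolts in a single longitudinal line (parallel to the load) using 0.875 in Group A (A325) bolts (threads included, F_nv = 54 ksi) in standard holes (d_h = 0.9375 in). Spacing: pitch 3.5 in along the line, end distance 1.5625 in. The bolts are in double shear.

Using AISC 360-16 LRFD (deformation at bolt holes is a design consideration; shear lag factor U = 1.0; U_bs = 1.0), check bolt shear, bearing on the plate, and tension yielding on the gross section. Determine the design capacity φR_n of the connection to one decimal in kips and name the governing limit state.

Bolt shear: A_b = π(0.875)²/4 = 0.60132 in². φR_n = 0.75 × 54 × 0.60132 × 4 × 2 = 194.8 kips.
Bearing (0.3125 in plate, F_u = 70 ksi): end bolts L_c = 1.5625 − 0.9375/2 = 1.09375, R_n = min(1.2×1.09375×0.3125×70, 2.4×0.875×0.3125×70) = 28.711 kips/bolt; interior L_c = 3.5 − 0.9375 = 2.5625, R_n = 45.938 kips/bolt. φR_n = 0.75 × (1×28.711 + 3×45.938) = 124.9 kips.
Tension yield (gross): A_g = 8.125×0.3125 = 2.5391 in². φR_n = 0.90 × 50 × 2.5391 = 114.3 kips.
Governing: min(194.8, 124.9, 114.3) = 114.3 kips → gross-section yield.

114.3 kips (gross-section yield governs)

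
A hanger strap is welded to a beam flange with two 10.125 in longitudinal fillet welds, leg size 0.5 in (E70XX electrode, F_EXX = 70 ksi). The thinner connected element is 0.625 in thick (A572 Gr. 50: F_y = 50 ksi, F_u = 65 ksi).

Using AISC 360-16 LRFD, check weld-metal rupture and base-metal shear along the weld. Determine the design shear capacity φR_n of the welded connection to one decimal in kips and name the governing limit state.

Weld metal: throat = 0.707×0.5 = 0.3535 in, L = 2×10.125 = 20.25 in. φR_n = 0.75 × 0.6 × 70 × 0.3535 × 20.25 = 225.5 kips.
Base metal shear (0.625 in plate): yield φR_n = 1.0×0.6×50×0.625×20.25 = 379.7 kips; rupture φR_n = 0.75×0.6×65×0.625×20.25 = 370.2 kips; take 370.2 kips (rupture).
Governing: min(225.5, 370.2) = 225.5 kips → weld metal.

225.5 kips (weld metal governs)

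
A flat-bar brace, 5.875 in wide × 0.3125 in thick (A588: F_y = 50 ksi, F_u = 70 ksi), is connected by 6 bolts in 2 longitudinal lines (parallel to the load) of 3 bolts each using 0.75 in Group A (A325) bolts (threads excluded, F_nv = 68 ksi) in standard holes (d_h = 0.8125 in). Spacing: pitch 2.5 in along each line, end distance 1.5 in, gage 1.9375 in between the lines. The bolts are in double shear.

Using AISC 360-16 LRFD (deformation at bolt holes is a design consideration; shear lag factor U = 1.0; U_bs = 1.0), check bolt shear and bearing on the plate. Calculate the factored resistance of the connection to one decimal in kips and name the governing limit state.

161.2 kips (bearing governs)

Bolt shear: A_b = π(0.75)²/4 = 0.44179 in². φR_n = 0.75 × 68 × 0.44179 × 6 × 2 = 270.4 kips.
Bearing (0.3125 in plate, F_u = 70 ksi): end bolts L_c = 1.5 − 0.8125/2 = 1.09375, R_n = min(1.2×1.09375×0.3125×70, 2.4×0.75×0.3125×70) = 28.711 kips/bolt; interior L_c = 2.5 − 0.8125 = 1.6875, R_n = 39.375 kips/bolt. φR_n = 0.75 × (2×28.711 + 4×39.375) = 161.2 kips.
Governing: min(270.4, 161.2) = 161.2 kips → bearing.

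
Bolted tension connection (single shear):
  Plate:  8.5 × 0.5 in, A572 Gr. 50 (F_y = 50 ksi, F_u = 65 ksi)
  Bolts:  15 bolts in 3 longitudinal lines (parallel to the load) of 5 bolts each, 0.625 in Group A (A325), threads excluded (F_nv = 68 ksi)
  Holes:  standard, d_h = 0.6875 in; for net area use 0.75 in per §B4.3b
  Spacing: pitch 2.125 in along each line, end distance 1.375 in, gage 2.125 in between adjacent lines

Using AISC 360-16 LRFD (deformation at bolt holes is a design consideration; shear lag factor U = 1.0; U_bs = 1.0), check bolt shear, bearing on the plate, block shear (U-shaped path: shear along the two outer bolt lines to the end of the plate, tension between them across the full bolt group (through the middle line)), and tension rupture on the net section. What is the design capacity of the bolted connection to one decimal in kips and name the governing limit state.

Bolt shear: A_b = π(0.625)²/4 = 0.3068 in². φR_n = 0.75 × 68 × 0.3068 × 15 × 1 = 234.7 kips.
Bearing (0.5 in plate, F_u = 65 ksi): end bolts L_c = 1.375 − 0.6875/2 = 1.03125, R_n = min(1.2×1.03125×0.5×65, 2.4×0.625×0.5×65) = 40.219 kips/bolt; interior L_c = 2.125 − 0.6875 = 1.4375, R_n = 48.75 kips/bolt. φR_n = 0.75 × (3×40.219 + 12×48.75) = 529.2 kips.
Block shear: shear path 2×[1.375+4×2.125] = 2×9.875 in, A_gv = 9.875, A_nv = 2×(9.875 − 4.5×0.75)×0.5 = 6.5 in²; tension across gage: (4.25 − 2×0.75)×0.5 = 1.375 in². R_n = min(0.6×65×6.5, 0.6×50×9.875) + 1.0×65×1.375 = min(253.5, 296.25) + 89.375 = 342.88 kips. φR_n = 0.75 × 342.88 = 257.2 kips.
Tension rupture (net): A_n = (8.5 − 3×0.75)×0.5 = 3.125 in² (U = 1.0, A_e = A_n). φR_n = 0.75 × 65 × 3.125 = 152.3 kips.
Governing: min(234.7, 529.2, 257.2, 152.3) = 152.3 kips → net-section rupture.

152.3 kips (net-section rupture governs)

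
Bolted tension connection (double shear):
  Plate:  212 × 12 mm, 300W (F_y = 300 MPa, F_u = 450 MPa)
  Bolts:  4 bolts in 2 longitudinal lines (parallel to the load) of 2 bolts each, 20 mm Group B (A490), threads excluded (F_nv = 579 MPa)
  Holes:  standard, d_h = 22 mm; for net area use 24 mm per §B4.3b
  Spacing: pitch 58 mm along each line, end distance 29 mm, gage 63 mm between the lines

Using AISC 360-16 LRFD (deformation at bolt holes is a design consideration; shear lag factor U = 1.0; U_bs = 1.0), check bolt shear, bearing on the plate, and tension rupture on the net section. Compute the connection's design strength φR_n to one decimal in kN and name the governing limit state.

Bolt shear: A_b = π(20)²/4 = 314.16 mm². φR_n = 0.75 × 579 × 314.16 × 4 × 2 = 1091.4 kN.
Bearing (12 mm plate, F_u = 450 MPa): end bolts L_c = 29 − 22/2 = 18, R_n = min(1.2×18×12×450, 2.4×20×12×450) = 116.64 kN/bolt; interior L_c = 58 − 22 = 36, R_n = 233.28 kN/bolt. φR_n = 0.75 × (2×116.64 + 2×233.28) = 524.9 kN.
Tension rupture (net): A_n = (212 − 2×24)×12 = 1968 mm² (U = 1.0, A_e = A_n). φR_n = 0.75 × 450 × 1968 = 664.2 kN.
Governing: min(1091.4, 524.9, 664.2) = 524.9 kN → bearing.

524.9 kN (bearing governs)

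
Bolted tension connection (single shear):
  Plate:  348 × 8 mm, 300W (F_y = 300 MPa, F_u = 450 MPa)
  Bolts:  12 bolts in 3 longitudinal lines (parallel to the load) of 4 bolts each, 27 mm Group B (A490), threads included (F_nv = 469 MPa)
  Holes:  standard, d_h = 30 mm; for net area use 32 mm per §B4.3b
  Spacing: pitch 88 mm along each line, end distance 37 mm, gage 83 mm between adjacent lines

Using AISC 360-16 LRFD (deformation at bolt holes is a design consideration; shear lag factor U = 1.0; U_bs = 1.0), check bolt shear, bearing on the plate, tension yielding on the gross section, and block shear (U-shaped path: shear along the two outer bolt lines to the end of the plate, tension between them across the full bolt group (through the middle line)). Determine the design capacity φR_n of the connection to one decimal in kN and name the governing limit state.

751.7 kN (gross-section yield governs)

Bolt shear: A_b = π(27)²/4 = 572.56 mm². φR_n = 0.75 × 469 × 572.56 × 12 × 1 = 2416.8 kN.
Bearing (8 mm plate, F_u = 450 MPa): end bolts L_c = 37 − 30/2 = 22, R_n = min(1.2×22×8×450, 2.4×27×8×450) = 95.04 kN/bolt; interior L_c = 88 − 30 = 58, R_n = 233.28 kN/bolt. φR_n = 0.75 × (3×95.04 + 9×233.28) = 1788.5 kN.
Tension yield (gross): A_g = 348×8 = 2784 mm². φR_n = 0.90 × 300 × 2784 = 751.7 kN.
Block shear: shear path 2×[37+3×88] = 2×301 mm, A_gv = 4816, A_nv = 2×(301 − 3.5×32)×8 = 3024 mm²; tension across gage: (166 − 2×32)×8 = 816 mm². R_n = min(0.6×450×3024, 0.6×300×4816) + 1.0×450×816 = min(816.48, 866.88) + 367.2 = 1183.7 kN. φR_n = 0.75 × 1183.7 = 887.8 kN.
Governing: min(2416.8, 1788.5, 751.7, 887.8) = 751.7 kN → gross-section yield.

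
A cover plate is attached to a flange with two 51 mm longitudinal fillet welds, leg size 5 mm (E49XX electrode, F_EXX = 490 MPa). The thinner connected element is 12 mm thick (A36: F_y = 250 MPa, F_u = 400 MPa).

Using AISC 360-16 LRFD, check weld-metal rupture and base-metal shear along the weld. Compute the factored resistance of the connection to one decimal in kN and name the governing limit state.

79.5 kN (weld metal governs)

Weld metal: throat = 0.707×5 = 3.535 mm, L = 2×51 = 102 mm. φR_n = 0.75 × 0.6 × 490 × 3.535 × 102 = 79.5 kN.
Base metal shear (12 mm plate): yield φR_n = 1.0×0.6×250×12×102 = 183.6 kN; rupture φR_n = 0.75×0.6×400×12×102 = 220.3 kN; take 183.6 kN (yield).
Governing: min(79.5, 183.6) = 79.5 kN → weld metal.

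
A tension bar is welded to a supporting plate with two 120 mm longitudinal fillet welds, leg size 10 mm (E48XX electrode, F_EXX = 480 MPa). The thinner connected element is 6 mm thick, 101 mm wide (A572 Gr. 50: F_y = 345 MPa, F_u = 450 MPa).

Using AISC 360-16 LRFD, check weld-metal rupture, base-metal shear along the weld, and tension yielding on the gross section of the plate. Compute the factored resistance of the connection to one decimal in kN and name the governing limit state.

Weld metal: throat = 0.707×10 = 7.07 mm, L = 2×120 = 240 mm. φR_n = 0.75 × 0.6 × 480 × 7.07 × 240 = 366.5 kN.
Base metal shear (6 mm plate): yield φR_n = 1.0×0.6×345×6×240 = 298.1 kN; rupture φR_n = 0.75×0.6×450×6×240 = 291.6 kN; take 291.6 kN (rupture).
Tension yield (gross): A_g = 101×6 = 606 mm². φR_n = 0.90 × 345 × 606 = 188.2 kN.
Governing: min(366.5, 291.6, 188.2) = 188.2 kN → gross-section yield.

188.2 kN (gross-section yield governs)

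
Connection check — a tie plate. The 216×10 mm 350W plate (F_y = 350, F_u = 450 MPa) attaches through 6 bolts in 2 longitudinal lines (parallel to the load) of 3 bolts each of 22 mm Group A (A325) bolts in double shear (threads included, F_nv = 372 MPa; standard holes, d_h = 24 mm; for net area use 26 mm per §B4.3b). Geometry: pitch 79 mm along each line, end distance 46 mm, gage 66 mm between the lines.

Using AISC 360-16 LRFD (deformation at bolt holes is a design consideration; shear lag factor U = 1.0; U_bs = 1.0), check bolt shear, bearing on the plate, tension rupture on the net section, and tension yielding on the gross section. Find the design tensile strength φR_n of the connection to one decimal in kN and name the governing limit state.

Bolt shear: A_b = π(22)²/4 = 380.13 mm². φR_n = 0.75 × 372 × 380.13 × 6 × 2 = 1272.7 kN.
Bearing (10 mm plate, F_u = 450 MPa): end bolts L_c = 46 − 24/2 = 34, R_n = min(1.2×34×10×450, 2.4×22×10×450) = 183.6 kN/bolt; interior L_c = 79 − 24 = 55, R_n = 237.6 kN/bolt. φR_n = 0.75 × (2×183.6 + 4×237.6) = 988.2 kN.
Tension rupture (net): A_n = (216 − 2×26)×10 = 1640 mm² (U = 1.0, A_e = A_n). φR_n = 0.75 × 450 × 1640 = 553.5 kN.
Tension yield (gross): A_g = 216×10 = 2160 mm². φR_n = 0.90 × 350 × 2160 = 680.4 kN.
Governing: min(1272.7, 988.2, 553.5, 680.4) = 553.5 kN → net-section rupture.

553.5 kN (net-section rupture governs)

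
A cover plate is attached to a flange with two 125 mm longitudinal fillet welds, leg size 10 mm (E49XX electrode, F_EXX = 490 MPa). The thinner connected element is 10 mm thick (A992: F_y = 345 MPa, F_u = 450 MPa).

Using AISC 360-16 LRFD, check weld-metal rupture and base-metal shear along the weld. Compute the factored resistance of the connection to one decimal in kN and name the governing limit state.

389.7 kN (weld metal governs)

Weld metal: throat = 0.707×10 = 7.07 mm, L = 2×125 = 250 mm. φR_n = 0.75 × 0.6 × 490 × 7.07 × 250 = 389.7 kN.
Base metal shear (10 mm plate): yield φR_n = 1.0×0.6×345×10×250 = 517.5 kN; rupture φR_n = 0.75×0.6×450×10×250 = 506.3 kN; take 506.3 kN (rupture).
Governing: min(389.7, 506.3) = 389.7 kN → weld metal.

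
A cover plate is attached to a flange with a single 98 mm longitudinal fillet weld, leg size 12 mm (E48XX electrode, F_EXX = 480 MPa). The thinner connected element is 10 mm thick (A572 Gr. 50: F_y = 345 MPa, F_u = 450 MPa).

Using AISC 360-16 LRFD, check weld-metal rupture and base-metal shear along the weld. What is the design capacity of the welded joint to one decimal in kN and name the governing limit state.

Weld metal: throat = 0.707×12 = 8.484 mm, L = 98 mm. φR_n = 0.75 × 0.6 × 480 × 8.484 × 98 = 179.6 kN.
Base metal shear (10 mm plate): yield φR_n = 1.0×0.6×345×10×98 = 202.9 kN; rupture φR_n = 0.75×0.6×450×10×98 = 198.5 kN; take 198.5 kN (rupture).
Governing: min(179.6, 198.5) = 179.6 kN → weld metal.

179.6 kN (weld metal governs)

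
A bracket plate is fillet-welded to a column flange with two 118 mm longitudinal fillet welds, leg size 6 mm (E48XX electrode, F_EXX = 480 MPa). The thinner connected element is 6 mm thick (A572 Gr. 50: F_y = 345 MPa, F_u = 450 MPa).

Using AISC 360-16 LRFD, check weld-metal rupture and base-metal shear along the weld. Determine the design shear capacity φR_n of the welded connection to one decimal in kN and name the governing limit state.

216.2 kN (weld metal governs)

Weld metal: throat = 0.707×6 = 4.242 mm, L = 2×118 = 236 mm. φR_n = 0.75 × 0.6 × 480 × 4.242 × 236 = 216.2 kN.
Base metal shear (6 mm plate): yield φR_n = 1.0×0.6×345×6×236 = 293.1 kN; rupture φR_n = 0.75×0.6×450×6×236 = 286.7 kN; take 286.7 kN (rupture).
Governing: min(216.2, 286.7) = 216.2 kN → weld metal.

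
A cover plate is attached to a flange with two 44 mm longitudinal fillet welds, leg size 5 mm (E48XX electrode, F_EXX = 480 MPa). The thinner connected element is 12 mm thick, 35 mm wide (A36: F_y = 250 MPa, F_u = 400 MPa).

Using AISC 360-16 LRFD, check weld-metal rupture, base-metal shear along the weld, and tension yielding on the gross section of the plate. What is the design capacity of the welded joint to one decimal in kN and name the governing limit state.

67.2 kN (weld metal governs)

Weld metal: throat = 0.707×5 = 3.535 mm, L = 2×44 = 88 mm. φR_n = 0.75 × 0.6 × 480 × 3.535 × 88 = 67.2 kN.
Base metal shear (12 mm plate): yield φR_n = 1.0×0.6×250×12×88 = 158.4 kN; rupture φR_n = 0.75×0.6×400×12×88 = 190.1 kN; take 158.4 kN (yield).
Tension yield (gross): A_g = 35×12 = 420 mm². φR_n = 0.90 × 250 × 420 = 94.5 kN.
Governing: min(67.2, 158.4, 94.5) = 67.2 kN → weld metal.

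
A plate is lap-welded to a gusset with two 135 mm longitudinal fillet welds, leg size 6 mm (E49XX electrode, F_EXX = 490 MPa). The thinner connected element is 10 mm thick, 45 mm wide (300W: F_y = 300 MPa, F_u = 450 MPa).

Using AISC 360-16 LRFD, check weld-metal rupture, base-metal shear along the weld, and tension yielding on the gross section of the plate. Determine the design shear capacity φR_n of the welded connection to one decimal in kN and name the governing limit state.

Weld metal: throat = 0.707×6 = 4.242 mm, L = 2×135 = 270 mm. φR_n = 0.75 × 0.6 × 490 × 4.242 × 270 = 252.5 kN.
Base metal shear (10 mm plate): yield φR_n = 1.0×0.6×300×10×270 = 486.0 kN; rupture φR_n = 0.75×0.6×450×10×270 = 546.8 kN; take 486.0 kN (yield).
Tension yield (gross): A_g = 45×10 = 450 mm². φR_n = 0.90 × 300 × 450 = 121.5 kN.
Governing: min(252.5, 486.0, 121.5) = 121.5 kN → gross-section yield.

121.5 kN (gross-section yield governs)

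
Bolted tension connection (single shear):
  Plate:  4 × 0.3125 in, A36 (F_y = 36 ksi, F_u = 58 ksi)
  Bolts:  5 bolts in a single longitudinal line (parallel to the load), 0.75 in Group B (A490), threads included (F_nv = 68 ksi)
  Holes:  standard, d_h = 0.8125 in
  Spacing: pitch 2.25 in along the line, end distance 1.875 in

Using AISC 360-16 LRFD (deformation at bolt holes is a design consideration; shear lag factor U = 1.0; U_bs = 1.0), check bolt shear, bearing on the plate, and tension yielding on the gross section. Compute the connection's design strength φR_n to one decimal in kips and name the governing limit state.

40.5 kips (gross-section yield governs)

Bolt shear: A_b = π(0.75)²/4 = 0.44179 in². φR_n = 0.75 × 68 × 0.44179 × 5 × 1 = 112.7 kips.
Bearing (0.3125 in plate, F_u = 58 ksi): end bolts L_c = 1.875 − 0.8125/2 = 1.46875, R_n = min(1.2×1.46875×0.3125×58, 2.4×0.75×0.3125×58) = 31.945 kips/bolt; interior L_c = 2.25 − 0.8125 = 1.4375, R_n = 31.266 kips/bolt. φR_n = 0.75 × (1×31.945 + 4×31.266) = 117.8 kips.
Tension yield (gross): A_g = 4×0.3125 = 1.25 in². φR_n = 0.90 × 36 × 1.25 = 40.5 kips.
Governing: min(112.7, 117.8, 40.5) = 40.5 kips → gross-section yield.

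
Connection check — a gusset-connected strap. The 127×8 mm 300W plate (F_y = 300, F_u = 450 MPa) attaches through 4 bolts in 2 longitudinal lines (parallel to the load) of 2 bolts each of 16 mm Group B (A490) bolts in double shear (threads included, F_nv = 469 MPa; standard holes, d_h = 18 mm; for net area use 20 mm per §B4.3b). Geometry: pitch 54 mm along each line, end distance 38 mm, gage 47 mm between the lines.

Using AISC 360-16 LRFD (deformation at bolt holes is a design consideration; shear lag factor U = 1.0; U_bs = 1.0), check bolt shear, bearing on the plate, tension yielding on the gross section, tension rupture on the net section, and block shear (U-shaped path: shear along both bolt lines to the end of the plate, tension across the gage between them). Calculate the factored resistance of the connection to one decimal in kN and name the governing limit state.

234.9 kN (net-section rupture governs)

Bolt shear: A_b = π(16)²/4 = 201.06 mm². φR_n = 0.75 × 469 × 201.06 × 4 × 2 = 565.8 kN.
Bearing (8 mm plate, F_u = 450 MPa): end bolts L_c = 38 − 18/2 = 29, R_n = min(1.2×29×8×450, 2.4×16×8×450) = 125.28 kN/bolt; interior L_c = 54 − 18 = 36, R_n = 138.24 kN/bolt. φR_n = 0.75 × (2×125.28 + 2×138.24) = 395.3 kN.
Tension yield (gross): A_g = 127×8 = 1016 mm². φR_n = 0.90 × 300 × 1016 = 274.3 kN.
Tension rupture (net): A_n = (127 − 2×20)×8 = 696 mm² (U = 1.0, A_e = A_n). φR_n = 0.75 × 450 × 696 = 234.9 kN.
Block shear: shear path 2×[38+1×54] = 2×92 mm, A_gv = 1472, A_nv = 2×(92 − 1.5×20)×8 = 992 mm²; tension across gage: (47 − 1×20)×8 = 216 mm². R_n = min(0.6×450×992, 0.6×300×1472) + 1.0×450×216 = min(267.84, 264.96) + 97.2 = 362.16 kN. φR_n = 0.75 × 362.16 = 271.6 kN.
Governing: min(565.8, 395.3, 274.3, 234.9, 271.6) = 234.9 kN → net-section rupture.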